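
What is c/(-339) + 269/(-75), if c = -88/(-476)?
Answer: -1205931/336175 ≈ -3.5872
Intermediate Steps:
c = 22/119 (c = -88*(-1/476) = 22/119 ≈ 0.18487)
c/(-339) + 269/(-75) = (22/119)/(-339) + 269/(-75) = (22/119)*(-1/339) + 269*(-1/75) = -22/40341 - 269/75 = -1205931/336175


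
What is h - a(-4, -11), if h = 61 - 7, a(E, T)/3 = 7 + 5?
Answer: 18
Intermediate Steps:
a(E, T) = 36 (a(E, T) = 3*(7 + 5) = 3*12 = 36)
h = 54
h - a(-4, -11) = 54 - 1*36 = 54 - 36 = 18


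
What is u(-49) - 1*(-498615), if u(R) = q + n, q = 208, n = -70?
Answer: 498753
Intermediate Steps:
u(R) = 138 (u(R) = 208 - 70 = 138)
u(-49) - 1*(-498615) = 138 - 1*(-498615) = 138 + 498615 = 498753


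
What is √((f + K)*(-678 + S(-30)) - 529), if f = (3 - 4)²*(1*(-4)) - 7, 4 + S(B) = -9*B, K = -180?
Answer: √78163 ≈ 279.58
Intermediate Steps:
S(B) = -4 - 9*B
f = -11 (f = (-1)²*(-4) - 7 = 1*(-4) - 7 = -4 - 7 = -11)
√((f + K)*(-678 + S(-30)) - 529) = √((-11 - 180)*(-678 + (-4 - 9*(-30))) - 529) = √(-191*(-678 + (-4 + 270)) - 529) = √(-191*(-678 + 266) - 529) = √(-191*(-412) - 529) = √(78692 - 529) = √78163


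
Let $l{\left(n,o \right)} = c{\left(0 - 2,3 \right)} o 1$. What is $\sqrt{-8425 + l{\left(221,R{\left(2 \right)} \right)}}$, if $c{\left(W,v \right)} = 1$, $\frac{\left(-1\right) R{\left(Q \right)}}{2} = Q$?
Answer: $i \sqrt{8429} \approx 91.81 i$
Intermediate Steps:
$R{\left(Q \right)} = - 2 Q$
$l{\left(n,o \right)} = o$ ($l{\left(n,o \right)} = 1 o 1 = o 1 = o$)
$\sqrt{-8425 + l{\left(221,R{\left(2 \right)} \right)}} = \sqrt{-8425 - 4} = \sqrt{-8429} = i \sqrt{8429}$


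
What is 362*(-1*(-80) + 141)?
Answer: 80002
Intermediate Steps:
362*(-1*(-80) + 141) = 362*(80 + 141) = 362*221 = 80002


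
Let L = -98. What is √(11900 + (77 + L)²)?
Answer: √12341 ≈ 111.09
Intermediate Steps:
√(11900 + (77 + L)²) = √(11900 + (77 - 98)²) = √(11900 + (-21)²) = √(11900 + 441) = √12341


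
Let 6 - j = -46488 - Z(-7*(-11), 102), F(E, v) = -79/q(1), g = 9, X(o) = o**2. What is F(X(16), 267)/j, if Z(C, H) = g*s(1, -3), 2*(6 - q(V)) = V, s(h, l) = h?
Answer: -158/511533 ≈ -0.00030888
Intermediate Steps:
q(V) = 6 - V/2
F(E, v) = -158/11 (F(E, v) = -79/(6 - 1/2*1) = -79/(6 - 1/2) = -79/11/2 = -79*2/11 = -158/11)
Z(C, H) = 9 (Z(C, H) = 9*1 = 9)
j = 46503 (j = 6 - (-46488 - 1*9) = 6 - (-46488 - 9) = 6 - 1*(-46497) = 6 + 46497 = 46503)
F(X(16), 267)/j = -158/11/46503 = -158/11*1/46503 = -158/511533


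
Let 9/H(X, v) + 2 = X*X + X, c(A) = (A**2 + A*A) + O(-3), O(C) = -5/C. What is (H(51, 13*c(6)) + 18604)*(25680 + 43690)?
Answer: 341998324633/265 ≈ 1.2906e+9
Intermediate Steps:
c(A) = 5/3 + 2*A**2 (c(A) = (A**2 + A*A) - 5/(-3) = (A**2 + A**2) - 5*(-1/3) = 2*A**2 + 5/3 = 5/3 + 2*A**2)
H(X, v) = 9/(-2 + X + X**2) (H(X, v) = 9/(-2 + (X*X + X)) = 9/(-2 + (X**2 + X)) = 9/(-2 + (X + X**2)) = 9/(-2 + X + X**2))
(H(51, 13*c(6)) + 18604)*(25680 + 43690) = (9/(-2 + 51 + 51**2) + 18604)*(25680 + 43690) = (9/(-2 + 51 + 2601) + 18604)*69370 = (9/2650 + 18604)*69370 = (49300609/2650)*69370 = 341998324633/265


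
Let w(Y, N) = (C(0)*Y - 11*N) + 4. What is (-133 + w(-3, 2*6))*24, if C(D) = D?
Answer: -6264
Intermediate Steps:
w(Y, N) = 4 - 11*N (w(Y, N) = (0*Y - 11*N) + 4 = (0 - 11*N) + 4 = -11*N + 4 = 4 - 11*N)
(-133 + w(-3, 2*6))*24 = (-133 + (4 - 22*6))*24 = (-133 + (4 - 11*12))*24 = (-133 + (4 - 132))*24 = (-133 - 128)*24 = -261*24 = -6264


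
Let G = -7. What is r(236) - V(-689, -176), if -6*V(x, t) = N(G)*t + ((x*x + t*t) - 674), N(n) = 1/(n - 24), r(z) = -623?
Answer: 15540011/186 ≈ 83549.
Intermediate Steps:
N(n) = 1/(-24 + n)
V(x, t) = 337/3 - t²/6 - x²/6 + t/186 (V(x, t) = -(t/(-24 - 7) + ((x*x + t*t) - 674))/6 = -(t/(-31) + ((x² + t²) - 674))/6 = -(-t/31 + ((t² + x²) - 674))/6 = -(-t/31 + (-674 + t² + x²))/6 = -(-674 + t² + x² - t/31)/6 = 337/3 - t²/6 - x²/6 + t/186)
r(236) - V(-689, -176) = -623 - (337/3 - ⅙*(-176)² - ⅙*(-689)² + (1/186)*(-176)) = -623 - (337/3 - ⅙*30976 - ⅙*474721 - 88/93) = -623 - (337/3 - 15488/3 - 474721/6 - 88/93) = -623 - 1*(-15655889/186) = -623 + 15655889/186 = 15540011/186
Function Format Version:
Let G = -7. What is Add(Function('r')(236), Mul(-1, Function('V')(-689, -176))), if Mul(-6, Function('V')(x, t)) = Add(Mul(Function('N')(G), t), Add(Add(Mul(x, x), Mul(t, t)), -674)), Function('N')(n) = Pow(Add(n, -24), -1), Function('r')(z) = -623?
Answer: Rational(15540011, 186) ≈ 83549.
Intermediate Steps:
Function('N')(n) = Pow(Add(-24, n), -1)
Function('V')(x, t) = Add(Rational(337, 3), Mul(Rational(-1, 6), Pow(t, 2)), Mul(Rational(-1, 6), Pow(x, 2)), Mul(Rational(1, 186), t)) (Function('V')(x, t) = Mul(Rational(-1, 6), Add(Mul(Pow(Add(-24, -7), -1), t), Add(Add(Mul(x, x), Mul(t, t)), -674))) = Mul(Rational(-1, 6), Add(Mul(Pow(-31, -1), t), Add(Add(Pow(x, 2), Pow(t, 2)), -674))) = Mul(Rational(-1, 6), Add(Mul(Rational(-1, 31), t), Add(Add(Pow(t, 2), Pow(x, 2)), -674))) = Mul(Rational(-1, 6), Add(Mul(Rational(-1, 31), t), Add(-674, Pow(t, 2), Pow(x, 2)))) = Mul(Rational(-1, 6), Add(-674, Pow(t, 2), Pow(x, 2), Mul(Rational(-1, 31), t))) = Add(Rational(337, 3), Mul(Rational(-1, 6), Pow(t, 2)), Mul(Rational(-1, 6), Pow(x, 2)), Mul(Rational(1, 186), t)))
Add(Function('r')(236), Mul(-1, Function('V')(-689, -176))) = Add(-623, Mul(-1, Add(Rational(337, 3), Mul(Rational(-1, 6), Pow(-176, 2)), Mul(Rational(-1, 6), Pow(-689, 2)), Mul(Rational(1, 186), -176)))) = Add(-623, Mul(-1, Add(Rational(337, 3), Mul(Rational(-1, 6), 30976), Mul(Rational(-1, 6), 474721), Rational(-88, 93)))) = Add(-623, Mul(-1, Add(Rational(337, 3), Rational(-15488, 3), Rational(-474721, 6), Rational(-88, 93)))) = Add(-623, Mul(-1, Rational(-15655889, 186))) = Add(-623, Rational(15655889, 186)) = Rational(15540011, 186)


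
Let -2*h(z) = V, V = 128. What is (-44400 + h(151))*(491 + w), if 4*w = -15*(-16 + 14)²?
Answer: -21164864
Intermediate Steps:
h(z) = -64 (h(z) = -½*128 = -64)
w = -15 (w = (-15*(-16 + 14)²)/4 = (-15*(-2)²)/4 = (-15*4)/4 = (¼)*(-60) = -15)
(-44400 + h(151))*(491 + w) = (-44400 - 64)*(491 - 15) = -44464*476 = -21164864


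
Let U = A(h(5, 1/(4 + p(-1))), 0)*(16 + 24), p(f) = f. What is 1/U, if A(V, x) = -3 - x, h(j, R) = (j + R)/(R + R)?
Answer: -1/120 ≈ -0.0083333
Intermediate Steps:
h(j, R) = (R + j)/(2*R) (h(j, R) = (R + j)/((2*R)) = (R + j)*(1/(2*R)) = (R + j)/(2*R))
U = -120 (U = (-3 - 1*0)*(16 + 24) = (-3 + 0)*40 = -3*40 = -120)
1/U = 1/(-120) = -1/120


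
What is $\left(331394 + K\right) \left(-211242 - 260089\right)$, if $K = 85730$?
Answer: $-196603472044$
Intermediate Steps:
$\left(331394 + K\right) \left(-211242 - 260089\right) = \left(331394 + 85730\right) \left(-211242 - 260089\right) = 417124 \left(-471331\right) = -196603472044$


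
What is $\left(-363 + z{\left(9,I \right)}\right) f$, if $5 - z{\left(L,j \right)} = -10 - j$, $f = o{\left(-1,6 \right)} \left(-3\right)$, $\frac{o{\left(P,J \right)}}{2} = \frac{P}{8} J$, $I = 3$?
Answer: $- \frac{3105}{2} \approx -1552.5$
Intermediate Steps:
$o{\left(P,J \right)} = \frac{J P}{4}$ ($o{\left(P,J \right)} = 2 \frac{P}{8} J = 2 \frac{J P}{8} = \frac{J P}{4}$)
$f = \frac{9}{2}$ ($f = \frac{1}{4} \cdot 6 \left(-1\right) \left(-3\right) = \left(- \frac{3}{2}\right) \left(-3\right) = \frac{9}{2} \approx 4.5$)
$z{\left(L,j \right)} = 15 + j$ ($z{\left(L,j \right)} = 5 - \left(-10 - j\right) = 5 + \left(10 + j\right) = 15 + j$)
$\left(-363 + z{\left(9,I \right)}\right) f = \left(-363 + \left(15 + 3\right)\right) \frac{9}{2} = \left(-363 + 18\right) \frac{9}{2} = \left(-345\right) \frac{9}{2} = - \frac{3105}{2}$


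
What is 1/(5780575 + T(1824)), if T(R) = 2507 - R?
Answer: 1/5781258 ≈ 1.7297e-7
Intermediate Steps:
1/(5780575 + T(1824)) = 1/(5780575 + (2507 - 1*1824)) = 1/(5780575 + (2507 - 1824)) = 1/(5780575 + 683) = 1/5781258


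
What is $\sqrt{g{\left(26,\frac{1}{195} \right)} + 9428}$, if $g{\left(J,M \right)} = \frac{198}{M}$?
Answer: $\sqrt{48038} \approx 219.18$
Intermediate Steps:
$\sqrt{g{\left(26,\frac{1}{195} \right)} + 9428} = \sqrt{\frac{198}{\frac{1}{195}} + 9428} = \sqrt{198 \frac{1}{\frac{1}{195}} + 9428} = \sqrt{198 \cdot 195 + 9428} = \sqrt{38610 + 9428} = \sqrt{48038}$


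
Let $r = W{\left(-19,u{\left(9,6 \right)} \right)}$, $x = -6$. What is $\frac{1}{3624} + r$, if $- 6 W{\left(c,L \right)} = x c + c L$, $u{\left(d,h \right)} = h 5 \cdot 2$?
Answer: $\frac{619705}{3624} \approx 171.0$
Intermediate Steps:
$u{\left(d,h \right)} = 10 h$ ($u{\left(d,h \right)} = 5 h 2 = 10 h$)
$W{\left(c,L \right)} = c - \frac{L c}{6}$ ($W{\left(c,L \right)} = - \frac{- 6 c + c L}{6} = - \frac{- 6 c + L c}{6} = c - \frac{L c}{6}$)
$r = 171$ ($r = \frac{1}{6} \left(-19\right) \left(6 - 10 \cdot 6\right) = \frac{1}{6} \left(-19\right) \left(6 - 60\right) = \frac{1}{6} \left(-19\right) \left(-54\right) = 171$)
$\frac{1}{3624} + r = \frac{1}{3624} + 171 = \frac{619705}{3624}$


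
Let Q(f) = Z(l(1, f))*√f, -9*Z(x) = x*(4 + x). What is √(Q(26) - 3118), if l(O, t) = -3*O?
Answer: √(-28062 + 3*√26)/3 ≈ 55.824*I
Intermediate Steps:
Z(x) = -x*(4 + x)/9
Q(f) = √f/3 (Q(f) = (-(-3*1)*(4 - 3*1)/9)*√f = (-⅑*(-3)*(4 - 3))*√f = (-⅑*(-3)*1)*√f = √f/3)
√(Q(26) - 3118) = √(√26/3 - 3118) = √(-3118 + √26/3)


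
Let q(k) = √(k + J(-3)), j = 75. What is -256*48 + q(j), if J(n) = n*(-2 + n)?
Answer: -12288 + 3*√10 ≈ -12279.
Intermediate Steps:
q(k) = √(15 + k) (q(k) = √(k - 3*(-2 - 3)) = √(k - 3*(-5)) = √(k + 15) = √(15 + k))
-256*48 + q(j) = -256*48 + √(15 + 75) = -12288 + √90 = -12288 + 3*√10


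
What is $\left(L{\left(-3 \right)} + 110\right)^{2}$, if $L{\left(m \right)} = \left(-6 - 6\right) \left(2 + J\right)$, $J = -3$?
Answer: $14884$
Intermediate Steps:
$L{\left(m \right)} = 12$ ($L{\left(m \right)} = \left(-6 - 6\right) \left(2 - 3\right) = \left(-12\right) \left(-1\right) = 12$)
$\left(L{\left(-3 \right)} + 110\right)^{2} = \left(12 + 110\right)^{2} = 122^{2} = 14884$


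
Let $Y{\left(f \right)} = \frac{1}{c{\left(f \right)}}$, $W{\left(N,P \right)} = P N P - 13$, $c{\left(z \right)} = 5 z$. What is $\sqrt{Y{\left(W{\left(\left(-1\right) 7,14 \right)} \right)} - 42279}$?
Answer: $\frac{2 i \sqrt{20275158763}}{1385} \approx 205.62 i$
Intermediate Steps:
$W{\left(N,P \right)} = -13 + N P^{2}$ ($W{\left(N,P \right)} = N P P - 13 = N P^{2} - 13 = -13 + N P^{2}$)
$Y{\left(f \right)} = \frac{1}{5 f}$
$\sqrt{Y{\left(W{\left(\left(-1\right) 7,14 \right)} \right)} - 42279} = \sqrt{\frac{1}{5 \left(-13 + \left(-1\right) 7 \cdot 14^{2}\right)} - 42279} = \sqrt{\frac{1}{5 \left(-13 - 1372\right)} - 42279} = \sqrt{\frac{1}{5 \left(-1385\right)} - 42279} = \sqrt{\frac{1}{5} \left(- \frac{1}{1385}\right) - 42279} = \sqrt{- \frac{1}{6925} - 42279} = \sqrt{- \frac{292782076}{6925}} = \frac{2 i \sqrt{20275158763}}{1385}$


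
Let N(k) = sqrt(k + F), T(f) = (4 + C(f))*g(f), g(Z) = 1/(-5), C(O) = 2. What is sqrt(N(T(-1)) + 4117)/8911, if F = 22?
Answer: sqrt(102925 + 10*sqrt(130))/44555 ≈ 0.0072045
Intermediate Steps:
g(Z) = -1/5
T(f) = -6/5 (T(f) = (4 + 2)*(-1/5) = 6*(-1/5) = -6/5)
N(k) = sqrt(22 + k) (N(k) = sqrt(k + 22) = sqrt(22 + k))
sqrt(N(T(-1)) + 4117)/8911 = sqrt(sqrt(22 - 6/5) + 4117)/8911 = sqrt(sqrt(104/5) + 4117)*(1/8911) = sqrt(2*sqrt(130)/5 + 4117)*(1/8911) = sqrt(4117 + 2*sqrt(130)/5)*(1/8911) = sqrt(4117 + 2*sqrt(130)/5)/8911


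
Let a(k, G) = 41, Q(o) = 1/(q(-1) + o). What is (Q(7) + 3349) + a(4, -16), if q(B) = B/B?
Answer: 27121/8 ≈ 3390.1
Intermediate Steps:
q(B) = 1
Q(o) = 1/(1 + o)
(Q(7) + 3349) + a(4, -16) = (1/(1 + 7) + 3349) + 41 = (1/8 + 3349) + 41 = 26793/8 + 41 = 27121/8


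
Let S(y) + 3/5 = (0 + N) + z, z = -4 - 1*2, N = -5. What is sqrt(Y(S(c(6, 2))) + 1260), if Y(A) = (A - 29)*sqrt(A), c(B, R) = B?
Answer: sqrt(31500 - 203*I*sqrt(290))/5 ≈ 35.55 - 1.9449*I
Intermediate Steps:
z = -6 (z = -4 - 2 = -6)
S(y) = -58/5 (S(y) = -3/5 + ((0 - 5) - 6) = -3/5 + (-5 - 6) = -3/5 - 11 = -58/5)
Y(A) = sqrt(A)*(-29 + A) (Y(A) = (-29 + A)*sqrt(A) = sqrt(A)*(-29 + A))
sqrt(Y(S(c(6, 2))) + 1260) = sqrt(sqrt(-58/5)*(-29 - 58/5) + 1260) = sqrt((I*sqrt(290)/5)*(-203/5) + 1260) = sqrt(-203*I*sqrt(290)/25 + 1260) = sqrt(1260 - 203*I*sqrt(290)/25)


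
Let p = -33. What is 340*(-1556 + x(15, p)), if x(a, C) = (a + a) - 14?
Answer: -523600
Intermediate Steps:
x(a, C) = -14 + 2*a (x(a, C) = 2*a - 14 = -14 + 2*a)
340*(-1556 + x(15, p)) = 340*(-1556 + (-14 + 2*15)) = 340*(-1556 + (-14 + 30)) = 340*(-1556 + 16) = 340*(-1540) = -523600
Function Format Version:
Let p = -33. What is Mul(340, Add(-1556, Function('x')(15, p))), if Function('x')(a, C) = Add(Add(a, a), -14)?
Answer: -523600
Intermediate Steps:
Function('x')(a, C) = Add(-14, Mul(2, a)) (Function('x')(a, C) = Add(Mul(2, a), -14) = Add(-14, Mul(2, a)))
Mul(340, Add(-1556, Function('x')(15, p))) = Mul(340, Add(-1556, Add(-14, Mul(2, 15)))) = Mul(340, Add(-1556, Add(-14, 30))) = Mul(340, Add(-1556, 16)) = Mul(340, -1540) = -523600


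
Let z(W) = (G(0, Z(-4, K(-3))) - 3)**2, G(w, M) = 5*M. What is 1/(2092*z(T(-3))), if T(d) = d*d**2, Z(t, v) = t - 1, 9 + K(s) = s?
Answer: 1/1640128 ≈ 6.0971e-7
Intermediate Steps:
K(s) = -9 + s
Z(t, v) = -1 + t
T(d) = d**3
z(W) = 784 (z(W) = (5*(-1 - 4) - 3)**2 = (5*(-5) - 3)**2 = (-25 - 3)**2 = (-28)**2 = 784)
1/(2092*z(T(-3))) = 1/(2092*784) = 1/1640128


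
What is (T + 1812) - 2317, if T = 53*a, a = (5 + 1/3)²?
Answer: 9023/9 ≈ 1002.6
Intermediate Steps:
a = 256/9 (a = (5 + ⅓)² = (16/3)² = 256/9 ≈ 28.444)
T = 13568/9 (T = 53*(256/9) = 13568/9 ≈ 1507.6)
(T + 1812) - 2317 = (13568/9 + 1812) - 2317 = 29876/9 - 2317 = 9023/9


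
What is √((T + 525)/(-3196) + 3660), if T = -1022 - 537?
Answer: √4231334/34 ≈ 60.501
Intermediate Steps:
T = -1559
√((T + 525)/(-3196) + 3660) = √((-1559 + 525)/(-3196) + 3660) = √(-1034*(-1/3196) + 3660) = √(11/34 + 3660) = √(124451/34) = √4231334/34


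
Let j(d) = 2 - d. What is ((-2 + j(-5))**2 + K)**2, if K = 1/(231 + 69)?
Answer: 56265001/90000 ≈ 625.17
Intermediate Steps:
K = 1/300 ≈ 0.0033333
((-2 + j(-5))**2 + K)**2 = ((-2 + (2 - 1*(-5)))**2 + 1/300)**2 = ((-2 + (2 + 5))**2 + 1/300)**2 = ((-2 + 7)**2 + 1/300)**2 = (5**2 + 1/300)**2 = (25 + 1/300)**2 = (7501/300)**2 = 56265001/90000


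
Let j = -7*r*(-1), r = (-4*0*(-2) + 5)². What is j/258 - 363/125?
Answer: -71779/32250 ≈ -2.2257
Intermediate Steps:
r = 25 (r = (0*(-2) + 5)² = (0 + 5)² = 5² = 25)
j = 175 (j = -7*25*(-1) = -175*(-1) = 175)
j/258 - 363/125 = 175/258 - 363/125 = -71779/32250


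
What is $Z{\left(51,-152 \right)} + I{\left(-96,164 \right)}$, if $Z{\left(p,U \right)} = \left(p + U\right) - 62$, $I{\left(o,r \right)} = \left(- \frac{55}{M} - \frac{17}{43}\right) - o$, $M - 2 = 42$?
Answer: $- \frac{11807}{172} \approx -68.645$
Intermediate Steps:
$M = 44$ ($M = 2 + 42 = 44$)
$I{\left(o,r \right)} = - \frac{283}{172} - o$ ($I{\left(o,r \right)} = \left(- \frac{55}{44} - \frac{17}{43}\right) - o = \left(\left(-55\right) \frac{1}{44} - \frac{17}{43}\right) - o = \left(- \frac{5}{4} - \frac{17}{43}\right) - o = - \frac{283}{172} - o$)
$Z{\left(p,U \right)} = -62 + U + p$ ($Z{\left(p,U \right)} = \left(U + p\right) - 62 = -62 + U + p$)
$Z{\left(51,-152 \right)} + I{\left(-96,164 \right)} = \left(-62 - 152 + 51\right) - - \frac{16229}{172} = -163 + \left(- \frac{283}{172} + 96\right) = -163 + \frac{16229}{172} = - \frac{11807}{172}$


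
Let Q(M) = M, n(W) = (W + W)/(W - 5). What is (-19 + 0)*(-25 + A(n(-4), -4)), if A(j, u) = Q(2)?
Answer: 437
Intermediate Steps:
n(W) = 2*W/(-5 + W) (n(W) = (2*W)/(-5 + W) = 2*W/(-5 + W))
A(j, u) = 2
(-19 + 0)*(-25 + A(n(-4), -4)) = (-19 + 0)*(-25 + 2) = -19*(-23) = 437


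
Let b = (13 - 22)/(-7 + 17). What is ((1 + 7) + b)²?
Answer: 5041/100 ≈ 50.410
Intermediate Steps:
b = -9/10 ≈ -0.90000
((1 + 7) + b)² = ((1 + 7) - 9/10)² = (8 - 9/10)² = (71/10)² = 5041/100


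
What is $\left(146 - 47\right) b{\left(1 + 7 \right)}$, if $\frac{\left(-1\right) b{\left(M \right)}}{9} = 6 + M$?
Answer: $-12474$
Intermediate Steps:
$b{\left(M \right)} = -54 - 9 M$ ($b{\left(M \right)} = - 9 \left(6 + M\right) = -54 - 9 M$)
$\left(146 - 47\right) b{\left(1 + 7 \right)} = \left(146 - 47\right) \left(-54 - 9 \left(1 + 7\right)\right) = 99 \left(-54 - 72\right) = 99 \left(-126\right) = -12474$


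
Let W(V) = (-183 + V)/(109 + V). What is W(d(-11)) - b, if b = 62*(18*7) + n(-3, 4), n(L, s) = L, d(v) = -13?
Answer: -187465/24 ≈ -7811.0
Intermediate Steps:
b = 7809 (b = 62*(18*7) - 3 = 62*126 - 3 = 7812 - 3 = 7809)
W(V) = (-183 + V)/(109 + V)
W(d(-11)) - b = (-183 - 13)/(109 - 13) - 1*7809 = -196/96 - 7809 = (1/96)*(-196) - 7809 = -49/24 - 7809 = -187465/24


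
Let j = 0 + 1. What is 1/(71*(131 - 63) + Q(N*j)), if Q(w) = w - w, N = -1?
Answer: 1/4828 ≈ 0.00020713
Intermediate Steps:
j = 1
Q(w) = 0
1/(71*(131 - 63) + Q(N*j)) = 1/(71*(131 - 63) + 0) = 1/(71*68 + 0) = 1/(4828 + 0) = 1/4828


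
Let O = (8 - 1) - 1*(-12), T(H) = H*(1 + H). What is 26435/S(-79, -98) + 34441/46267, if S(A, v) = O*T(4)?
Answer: 247231145/3516292 ≈ 70.310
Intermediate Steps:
O = 19 (O = 7 + 12 = 19)
S(A, v) = 380 (S(A, v) = 19*(4*(1 + 4)) = 19*(4*5) = 19*20 = 380)
26435/S(-79, -98) + 34441/46267 = 26435/380 + 34441/46267 = 26435*(1/380) + 34441*(1/46267) = 5287/76 + 34441/46267 = 247231145/3516292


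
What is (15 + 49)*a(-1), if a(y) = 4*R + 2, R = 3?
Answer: 896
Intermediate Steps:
a(y) = 14 (a(y) = 4*3 + 2 = 12 + 2 = 14)
(15 + 49)*a(-1) = (15 + 49)*14 = 64*14 = 896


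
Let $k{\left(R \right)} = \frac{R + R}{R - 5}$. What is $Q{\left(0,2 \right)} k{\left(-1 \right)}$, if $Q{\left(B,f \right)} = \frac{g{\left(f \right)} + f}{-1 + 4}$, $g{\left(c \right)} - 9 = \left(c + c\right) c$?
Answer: $\frac{19}{9} \approx 2.1111$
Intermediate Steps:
$g{\left(c \right)} = 9 + 2 c^{2}$ ($g{\left(c \right)} = 9 + \left(c + c\right) c = 9 + 2 c c = 9 + 2 c^{2}$)
$Q{\left(B,f \right)} = 3 + \frac{f}{3} + \frac{2 f^{2}}{3}$ ($Q{\left(B,f \right)} = \frac{\left(9 + 2 f^{2}\right) + f}{-1 + 4} = \frac{9 + f + 2 f^{2}}{3} = \left(9 + f + 2 f^{2}\right) \frac{1}{3} = 3 + \frac{f}{3} + \frac{2 f^{2}}{3}$)
$k{\left(R \right)} = \frac{2 R}{-5 + R}$
$Q{\left(0,2 \right)} k{\left(-1 \right)} = \left(3 + \frac{1}{3} \cdot 2 + \frac{2 \cdot 2^{2}}{3}\right) 2 \left(-1\right) \frac{1}{-5 - 1} = \left(3 + \frac{2}{3} + \frac{2}{3} \cdot 4\right) 2 \left(-1\right) \frac{1}{-6} = \left(3 + \frac{2}{3} + \frac{8}{3}\right) 2 \left(-1\right) \left(- \frac{1}{6}\right) = \frac{19}{3} \cdot \frac{1}{3} = \frac{19}{9}$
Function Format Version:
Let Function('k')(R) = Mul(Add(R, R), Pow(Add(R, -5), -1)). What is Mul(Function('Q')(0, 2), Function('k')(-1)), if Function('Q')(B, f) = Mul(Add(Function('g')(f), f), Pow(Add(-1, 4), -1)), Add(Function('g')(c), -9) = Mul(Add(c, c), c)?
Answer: Rational(19, 9) ≈ 2.1111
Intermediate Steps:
Function('g')(c) = Add(9, Mul(2, Pow(c, 2))) (Function('g')(c) = Add(9, Mul(Add(c, c), c)) = Add(9, Mul(Mul(2, c), c)) = Add(9, Mul(2, Pow(c, 2))))
Function('Q')(B, f) = Add(3, Mul(Rational(1, 3), f), Mul(Rational(2, 3), Pow(f, 2))) (Function('Q')(B, f) = Mul(Add(Add(9, Mul(2, Pow(f, 2))), f), Pow(Add(-1, 4), -1)) = Mul(Add(9, f, Mul(2, Pow(f, 2))), Pow(3, -1)) = Mul(Add(9, f, Mul(2, Pow(f, 2))), Rational(1, 3)) = Add(3, Mul(Rational(1, 3), f), Mul(Rational(2, 3), Pow(f, 2))))
Function('k')(R) = Mul(2, R, Pow(Add(-5, R), -1)) (Function('k')(R) = Mul(Mul(2, R), Pow(Add(-5, R), -1)) = Mul(2, R, Pow(Add(-5, R), -1)))
Mul(Function('Q')(0, 2), Function('k')(-1)) = Mul(Add(3, Mul(Rational(1, 3), 2), Mul(Rational(2, 3), Pow(2, 2))), Mul(2, -1, Pow(Add(-5, -1), -1))) = Mul(Add(3, Rational(2, 3), Mul(Rational(2, 3), 4)), Mul(2, -1, Pow(-6, -1))) = Mul(Add(3, Rational(2, 3), Rational(8, 3)), Mul(2, -1, Rational(-1, 6))) = Mul(Rational(19, 3), Rational(1, 3)) = Rational(19, 9)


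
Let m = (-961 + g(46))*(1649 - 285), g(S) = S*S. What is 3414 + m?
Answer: 1578834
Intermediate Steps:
g(S) = S²
m = 1575420 (m = (-961 + 46²)*(1649 - 285) = (-961 + 2116)*1364 = 1155*1364 = 1575420)
3414 + m = 3414 + 1575420 = 1578834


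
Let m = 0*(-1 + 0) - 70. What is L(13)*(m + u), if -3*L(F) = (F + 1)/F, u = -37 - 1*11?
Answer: 1652/39 ≈ 42.359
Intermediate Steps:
u = -48 (u = -37 - 11 = -48)
m = -70 (m = 0*(-1) - 70 = 0 - 70 = -70)
L(F) = -(1 + F)/(3*F) (L(F) = -(F + 1)/(3*F) = -(1 + F)/(3*F))
L(13)*(m + u) = ((⅓)*(-1 - 1*13)/13)*(-70 - 48) = ((⅓)*(1/13)*(-1 - 13))*(-118) = ((⅓)*(1/13)*(-14))*(-118) = -14/39*(-118) = 1652/39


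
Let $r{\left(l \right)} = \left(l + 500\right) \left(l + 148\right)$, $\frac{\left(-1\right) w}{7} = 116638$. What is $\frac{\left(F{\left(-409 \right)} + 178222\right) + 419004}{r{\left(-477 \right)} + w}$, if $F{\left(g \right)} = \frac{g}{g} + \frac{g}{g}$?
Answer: $- \frac{597228}{824033} \approx -0.72476$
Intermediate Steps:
$w = -816466$ ($w = \left(-7\right) 116638 = -816466$)
$F{\left(g \right)} = 2$ ($F{\left(g \right)} = 1 + 1 = 2$)
$r{\left(l \right)} = \left(148 + l\right) \left(500 + l\right)$ ($r{\left(l \right)} = \left(500 + l\right) \left(148 + l\right) = \left(148 + l\right) \left(500 + l\right)$)
$\frac{\left(F{\left(-409 \right)} + 178222\right) + 419004}{r{\left(-477 \right)} + w} = \frac{\left(2 + 178222\right) + 419004}{\left(74000 + \left(-477\right)^{2} + 648 \left(-477\right)\right) - 816466} = \frac{178224 + 419004}{\left(74000 + 227529 - 309096\right) - 816466} = \frac{597228}{-7567 - 816466} = \frac{597228}{-824033} = 597228 \left(- \frac{1}{824033}\right) = - \frac{597228}{824033}$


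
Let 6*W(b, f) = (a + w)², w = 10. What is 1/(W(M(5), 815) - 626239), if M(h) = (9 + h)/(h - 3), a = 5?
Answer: -2/1252403 ≈ -1.5969e-6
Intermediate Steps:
M(h) = (9 + h)/(-3 + h)
W(b, f) = 75/2 (W(b, f) = (5 + 10)²/6 = (⅙)*15² = (⅙)*225 = 75/2)
1/(W(M(5), 815) - 626239) = 1/(75/2 - 626239) = 1/(-1252403/2) = -2/1252403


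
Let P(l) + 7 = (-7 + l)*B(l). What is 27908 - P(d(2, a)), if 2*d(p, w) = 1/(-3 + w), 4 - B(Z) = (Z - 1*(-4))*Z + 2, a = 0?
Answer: 6033725/216 ≈ 27934.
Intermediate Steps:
B(Z) = 2 - Z*(4 + Z) (B(Z) = 4 - ((Z - 1*(-4))*Z + 2) = 4 - ((Z + 4)*Z + 2) = 4 - ((4 + Z)*Z + 2) = 4 - (Z*(4 + Z) + 2) = 4 - (2 + Z*(4 + Z)) = 4 + (-2 - Z*(4 + Z)) = 2 - Z*(4 + Z))
d(p, w) = 1/(2*(-3 + w))
P(l) = -7 + (-7 + l)*(2 - l**2 - 4*l)
27908 - P(d(2, a)) = 27908 - (-21 - (1/(2*(-3 + 0)))**3 + 3*(1/(2*(-3 + 0)))**2 + 30*(1/(2*(-3 + 0)))) = 27908 - (-21 - ((1/2)/(-3))**3 + 3*((1/2)/(-3))**2 + 30*((1/2)/(-3))) = 27908 - (-21 - ((1/2)*(-1/3))**3 + 3*((1/2)*(-1/3))**2 + 30*((1/2)*(-1/3))) = 27908 - (-21 - (-1/6)**3 + 3*(-1/6)**2 + 30*(-1/6)) = 27908 - (-21 - 1*(-1/216) + 3*(1/36) - 5) = 27908 - (-21 + 1/216 + 1/12 - 5) = 27908 - 1*(-5597/216) = 27908 + 5597/216 = 6033725/216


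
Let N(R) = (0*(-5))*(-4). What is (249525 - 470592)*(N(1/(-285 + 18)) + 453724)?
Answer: -100303403508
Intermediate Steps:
N(R) = 0 (N(R) = 0*(-4) = 0)
(249525 - 470592)*(N(1/(-285 + 18)) + 453724) = (249525 - 470592)*(0 + 453724) = -221067*453724 = -100303403508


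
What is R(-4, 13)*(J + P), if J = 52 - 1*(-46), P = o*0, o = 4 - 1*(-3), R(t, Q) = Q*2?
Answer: 2548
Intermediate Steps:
R(t, Q) = 2*Q
o = 7 (o = 4 + 3 = 7)
P = 0 (P = 7*0 = 0)
J = 98 (J = 52 + 46 = 98)
R(-4, 13)*(J + P) = (2*13)*(98 + 0) = 26*98 = 2548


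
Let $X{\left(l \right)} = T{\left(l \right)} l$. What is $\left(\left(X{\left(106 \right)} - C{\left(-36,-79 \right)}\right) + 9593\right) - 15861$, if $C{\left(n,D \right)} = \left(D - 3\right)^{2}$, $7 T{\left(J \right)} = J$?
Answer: $- \frac{79708}{7} \approx -11387.0$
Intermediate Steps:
$T{\left(J \right)} = \frac{J}{7}$
$X{\left(l \right)} = \frac{l^{2}}{7}$ ($X{\left(l \right)} = \frac{l}{7} l = \frac{l^{2}}{7}$)
$C{\left(n,D \right)} = \left(-3 + D\right)^{2}$
$\left(\left(X{\left(106 \right)} - C{\left(-36,-79 \right)}\right) + 9593\right) - 15861 = \left(\left(\frac{106^{2}}{7} - \left(-3 - 79\right)^{2}\right) + 9593\right) - 15861 = \left(\left(\frac{1}{7} \cdot 11236 - \left(-82\right)^{2}\right) + 9593\right) - 15861 = \left(\left(\frac{11236}{7} - 6724\right) + 9593\right) - 15861 = \left(- \frac{35832}{7} + 9593\right) - 15861 = \frac{31319}{7} - 15861 = - \frac{79708}{7}$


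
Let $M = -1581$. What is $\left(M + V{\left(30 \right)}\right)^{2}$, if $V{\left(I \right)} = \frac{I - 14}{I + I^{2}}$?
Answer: $\frac{540455814649}{216225} \approx 2.4995 \cdot 10^{6}$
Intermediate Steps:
$V{\left(I \right)} = \frac{-14 + I}{I + I^{2}}$
$\left(M + V{\left(30 \right)}\right)^{2} = \left(-1581 + \frac{-14 + 30}{30 \left(1 + 30\right)}\right)^{2} = \left(-1581 + \frac{1}{30} \cdot \frac{1}{31} \cdot 16\right)^{2} = \left(-1581 + \frac{8}{465}\right)^{2} = \left(- \frac{735157}{465}\right)^{2} = \frac{540455814649}{216225}$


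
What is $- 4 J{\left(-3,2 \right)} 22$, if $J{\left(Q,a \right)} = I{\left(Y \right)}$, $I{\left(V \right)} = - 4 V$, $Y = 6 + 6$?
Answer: $4224$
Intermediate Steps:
$Y = 12$
$J{\left(Q,a \right)} = -48$ ($J{\left(Q,a \right)} = \left(-4\right) 12 = -48$)
$- 4 J{\left(-3,2 \right)} 22 = \left(-4\right) \left(-48\right) 22 = 192 \cdot 22 = 4224$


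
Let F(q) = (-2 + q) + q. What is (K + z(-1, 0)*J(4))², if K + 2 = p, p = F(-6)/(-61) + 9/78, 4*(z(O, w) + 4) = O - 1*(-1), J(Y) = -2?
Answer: 101263969/2515396 ≈ 40.258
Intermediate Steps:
F(q) = -2 + 2*q
z(O, w) = -15/4 + O/4 (z(O, w) = -4 + (O - 1*(-1))/4 = -4 + (O + 1)/4 = -4 + (1 + O)/4 = -4 + (¼ + O/4) = -15/4 + O/4)
p = 547/1586 (p = (-2 + 2*(-6))/(-61) + 9/78 = (-2 - 12)*(-1/61) + 9*(1/78) = -14*(-1/61) + 3/26 = 14/61 + 3/26 = 547/1586 ≈ 0.34489)
K = -2625/1586 (K = -2 + 547/1586 = -2625/1586 ≈ -1.6551)
(K + z(-1, 0)*J(4))² = (-2625/1586 + (-15/4 + (¼)*(-1))*(-2))² = (-2625/1586 + (-15/4 - ¼)*(-2))² = (-2625/1586 - 4*(-2))² = (-2625/1586 + 8)² = (10063/1586)² = 101263969/2515396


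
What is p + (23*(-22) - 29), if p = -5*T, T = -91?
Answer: -80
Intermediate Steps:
p = 455 (p = -5*(-91) = 455)
p + (23*(-22) - 29) = 455 + (23*(-22) - 29) = 455 + (-506 - 29) = 455 - 535 = -80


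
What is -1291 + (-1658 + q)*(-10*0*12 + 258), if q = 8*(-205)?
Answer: -852175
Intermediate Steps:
q = -1640
-1291 + (-1658 + q)*(-10*0*12 + 258) = -1291 + (-1658 - 1640)*(-10*0*12 + 258) = -1291 - 3298*(0*12 + 258) = -1291 - 3298*(0 + 258) = -1291 - 3298*258 = -1291 - 850884 = -852175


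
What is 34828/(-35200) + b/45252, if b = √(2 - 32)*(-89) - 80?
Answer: -98678291/99554400 - 89*I*√30/45252 ≈ -0.9912 - 0.010772*I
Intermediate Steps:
b = -80 - 89*I*√30 (b = √(-30)*(-89) - 80 = (I*√30)*(-89) - 80 = -89*I*√30 - 80 = -80 - 89*I*√30 ≈ -80.0 - 487.47*I)
34828/(-35200) + b/45252 = 34828/(-35200) + (-80 - 89*I*√30)/45252 = 34828*(-1/35200) + (-80 - 89*I*√30)*(1/45252) = -8707/8800 + (-20/11313 - 89*I*√30/45252) = -98678291/99554400 - 89*I*√30/45252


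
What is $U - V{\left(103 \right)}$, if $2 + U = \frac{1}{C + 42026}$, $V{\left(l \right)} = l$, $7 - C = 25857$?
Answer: $- \frac{1698479}{16176} \approx -105.0$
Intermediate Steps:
$C = -25850$ ($C = 7 - 25857 = -25850$)
$U = - \frac{32351}{16176}$ ($U = -2 + \frac{1}{-25850 + 42026} = -2 + \frac{1}{16176} = - \frac{32351}{16176} \approx -1.9999$)
$U - V{\left(103 \right)} = - \frac{32351}{16176} - 103 = - \frac{1698479}{16176}$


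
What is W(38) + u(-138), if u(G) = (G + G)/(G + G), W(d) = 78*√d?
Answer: 1 + 78*√38 ≈ 481.82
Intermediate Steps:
u(G) = 1 (u(G) = (2*G)/((2*G)) = (2*G)*(1/(2*G)) = 1)
W(38) + u(-138) = 78*√38 + 1 = 1 + 78*√38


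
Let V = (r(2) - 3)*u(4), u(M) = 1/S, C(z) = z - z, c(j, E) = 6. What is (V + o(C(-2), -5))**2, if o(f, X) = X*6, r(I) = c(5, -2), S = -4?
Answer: 15129/16 ≈ 945.56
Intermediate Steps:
r(I) = 6
C(z) = 0
o(f, X) = 6*X
u(M) = -1/4 (u(M) = 1/(-4) = -1/4)
V = -3/4 (V = (6 - 3)*(-1/4) = 3*(-1/4) = -3/4 ≈ -0.75000)
(V + o(C(-2), -5))**2 = (-3/4 + 6*(-5))**2 = (-3/4 - 30)**2 = (-123/4)**2 = 15129/16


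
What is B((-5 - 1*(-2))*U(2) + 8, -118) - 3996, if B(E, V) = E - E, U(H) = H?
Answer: -3996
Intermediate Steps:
B(E, V) = 0
B((-5 - 1*(-2))*U(2) + 8, -118) - 3996 = 0 - 3996 = -3996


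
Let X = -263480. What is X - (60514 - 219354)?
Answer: -104640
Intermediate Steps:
X - (60514 - 219354) = -263480 - (60514 - 219354) = -263480 - 1*(-158840) = -263480 + 158840 = -104640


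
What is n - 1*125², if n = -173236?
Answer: -188861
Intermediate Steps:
n - 1*125² = -173236 - 1*125² = -173236 - 1*15625 = -173236 - 15625 = -188861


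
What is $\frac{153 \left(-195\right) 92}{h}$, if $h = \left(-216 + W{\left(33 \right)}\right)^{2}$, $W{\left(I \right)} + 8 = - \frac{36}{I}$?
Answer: $- \frac{83030805}{1532644} \approx -54.175$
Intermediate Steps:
$W{\left(I \right)} = -8 - \frac{36}{I}$
$h = \frac{6130576}{121}$ ($h = \left(-216 - \left(8 + \frac{36}{33}\right)\right)^{2} = \left(-216 - \frac{100}{11}\right)^{2} = \left(- \frac{2476}{11}\right)^{2} = \frac{6130576}{121} \approx 50666.0$)
$\frac{153 \left(-195\right) 92}{h} = \frac{153 \left(-195\right) 92}{\frac{6130576}{121}} = \left(-29835\right) 92 \cdot \frac{121}{6130576} = \left(-2744820\right) \frac{121}{6130576} = - \frac{83030805}{1532644}$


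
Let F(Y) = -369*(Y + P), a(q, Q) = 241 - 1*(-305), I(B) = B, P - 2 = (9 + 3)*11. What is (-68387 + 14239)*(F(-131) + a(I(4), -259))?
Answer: 30377028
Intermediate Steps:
P = 134 (P = 2 + (9 + 3)*11 = 2 + 12*11 = 2 + 132 = 134)
a(q, Q) = 546 (a(q, Q) = 241 + 305 = 546)
F(Y) = -49446 - 369*Y (F(Y) = -369*(Y + 134) = -369*(134 + Y) = -49446 - 369*Y)
(-68387 + 14239)*(F(-131) + a(I(4), -259)) = (-68387 + 14239)*((-49446 - 369*(-131)) + 546) = -54148*((-49446 + 48339) + 546) = -54148*(-1107 + 546) = -54148*(-561) = 30377028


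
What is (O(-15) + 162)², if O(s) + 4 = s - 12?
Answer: 17161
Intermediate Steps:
O(s) = -16 + s (O(s) = -4 + (s - 12) = -4 + (-12 + s) = -16 + s)
(O(-15) + 162)² = ((-16 - 15) + 162)² = (-31 + 162)² = 131² = 17161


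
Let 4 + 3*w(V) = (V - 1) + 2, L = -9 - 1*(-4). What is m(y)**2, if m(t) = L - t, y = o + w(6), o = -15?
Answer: 81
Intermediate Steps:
L = -5 (L = -9 + 4 = -5)
w(V) = -1 + V/3 (w(V) = -4/3 + ((V - 1) + 2)/3 = -4/3 + ((-1 + V) + 2)/3 = -4/3 + (1 + V)/3 = -4/3 + (1/3 + V/3) = -1 + V/3)
y = -14 (y = -15 + (-1 + (1/3)*6) = -15 + (-1 + 2) = -15 + 1 = -14)
m(t) = -5 - t
m(y)**2 = (-5 - 1*(-14))**2 = (-5 + 14)**2 = 9**2 = 81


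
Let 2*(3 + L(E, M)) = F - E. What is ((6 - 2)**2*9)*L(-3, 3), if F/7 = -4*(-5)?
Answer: 9864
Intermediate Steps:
F = 140 (F = 7*(-4*(-5)) = 7*20 = 140)
L(E, M) = 67 - E/2 (L(E, M) = -3 + (140 - E)/2 = -3 + (70 - E/2) = 67 - E/2)
((6 - 2)**2*9)*L(-3, 3) = ((6 - 2)**2*9)*(67 - 1/2*(-3)) = (4**2*9)*(67 + 3/2) = (16*9)*(137/2) = 144*(137/2) = 9864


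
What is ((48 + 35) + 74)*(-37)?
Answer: -5809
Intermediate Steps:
((48 + 35) + 74)*(-37) = (83 + 74)*(-37) = 157*(-37) = -5809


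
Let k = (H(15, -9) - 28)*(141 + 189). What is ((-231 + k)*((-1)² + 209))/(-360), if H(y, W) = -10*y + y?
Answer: 126049/4 ≈ 31512.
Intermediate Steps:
H(y, W) = -9*y
k = -53790 (k = (-9*15 - 28)*(141 + 189) = (-135 - 28)*330 = -163*330 = -53790)
((-231 + k)*((-1)² + 209))/(-360) = ((-231 - 53790)*((-1)² + 209))/(-360) = -54021*(1 + 209)*(-1/360) = -54021*210*(-1/360) = -11344410*(-1/360) = 126049/4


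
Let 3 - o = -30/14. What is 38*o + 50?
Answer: 1718/7 ≈ 245.43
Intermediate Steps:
o = 36/7 (o = 3 - (-30)/14 = 3 - 1*(-15/7) = 3 + 15/7 = 36/7 ≈ 5.1429)
38*o + 50 = 38*(36/7) + 50 = 1368/7 + 50 = 1718/7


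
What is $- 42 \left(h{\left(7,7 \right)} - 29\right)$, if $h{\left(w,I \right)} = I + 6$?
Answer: $672$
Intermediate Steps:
$h{\left(w,I \right)} = 6 + I$
$- 42 \left(h{\left(7,7 \right)} - 29\right) = - 42 \left(\left(6 + 7\right) - 29\right) = - 42 \left(13 - 29\right) = \left(-42\right) \left(-16\right) = 672$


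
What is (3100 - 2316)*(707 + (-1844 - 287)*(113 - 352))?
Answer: 399852544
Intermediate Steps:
(3100 - 2316)*(707 + (-1844 - 287)*(113 - 352)) = 784*(707 - 2131*(-239)) = 784*(707 + 509309) = 784*510016 = 399852544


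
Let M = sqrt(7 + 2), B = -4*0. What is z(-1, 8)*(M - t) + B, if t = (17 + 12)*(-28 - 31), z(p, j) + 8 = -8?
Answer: -27424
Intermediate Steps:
z(p, j) = -16 (z(p, j) = -8 - 8 = -16)
B = 0
t = -1711 (t = 29*(-59) = -1711)
M = 3 (M = sqrt(9) = 3)
z(-1, 8)*(M - t) + B = -16*(3 - 1*(-1711)) + 0 = -16*(3 + 1711) + 0 = -16*1714 + 0 = -27424 + 0 = -27424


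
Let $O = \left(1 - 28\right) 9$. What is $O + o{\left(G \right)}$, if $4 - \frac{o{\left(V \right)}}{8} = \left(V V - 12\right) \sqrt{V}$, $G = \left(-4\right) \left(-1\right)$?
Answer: $-275$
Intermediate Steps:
$G = 4$
$O = -243$ ($O = \left(-27\right) 9 = -243$)
$o{\left(V \right)} = 32 - 8 \sqrt{V} \left(-12 + V^{2}\right)$ ($o{\left(V \right)} = 32 - 8 \left(V V - 12\right) \sqrt{V} = 32 - 8 \left(V^{2} - 12\right) \sqrt{V} = 32 - 8 \left(-12 + V^{2}\right) \sqrt{V} = 32 - 8 \sqrt{V} \left(-12 + V^{2}\right)$)
$O + o{\left(G \right)} = -243 + \left(32 - 8 \cdot 4^{\frac{5}{2}} + 96 \sqrt{4}\right) = -243 + \left(32 - 256 + 96 \cdot 2\right) = -243 + \left(32 - 256 + 192\right) = -243 - 32 = -275$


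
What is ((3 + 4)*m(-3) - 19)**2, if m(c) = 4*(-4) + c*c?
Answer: 4624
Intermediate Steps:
m(c) = -16 + c**2
((3 + 4)*m(-3) - 19)**2 = ((3 + 4)*(-16 + (-3)**2) - 19)**2 = (7*(-16 + 9) - 19)**2 = (7*(-7) - 19)**2 = (-49 - 19)**2 = (-68)**2 = 4624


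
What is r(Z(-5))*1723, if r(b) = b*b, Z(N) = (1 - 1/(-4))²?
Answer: 1076875/256 ≈ 4206.5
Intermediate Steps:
Z(N) = 25/16 (Z(N) = (1 - 1*(-¼))² = (1 + ¼)² = (5/4)² = 25/16)
r(b) = b²
r(Z(-5))*1723 = (25/16)²*1723 = (625/256)*1723 = 1076875/256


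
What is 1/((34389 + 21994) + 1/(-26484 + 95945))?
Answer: 69461/3916419564 ≈ 1.7736e-5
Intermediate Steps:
1/((34389 + 21994) + 1/(-26484 + 95945)) = 1/(56383 + 1/69461) = 1/(3916419564/69461) = 69461/3916419564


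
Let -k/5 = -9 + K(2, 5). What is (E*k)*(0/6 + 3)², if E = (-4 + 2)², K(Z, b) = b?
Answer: 720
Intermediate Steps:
k = 20 (k = -5*(-9 + 5) = -5*(-4) = 20)
E = 4 (E = (-2)² = 4)
(E*k)*(0/6 + 3)² = (4*20)*(0/6 + 3)² = 80*(0*(⅙) + 3)² = 80*(0 + 3)² = 80*3² = 80*9 = 720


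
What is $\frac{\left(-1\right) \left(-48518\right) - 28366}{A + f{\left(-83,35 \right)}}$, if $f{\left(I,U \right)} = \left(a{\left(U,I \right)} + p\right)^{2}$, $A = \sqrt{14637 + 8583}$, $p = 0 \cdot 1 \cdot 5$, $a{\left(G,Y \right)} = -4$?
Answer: $- \frac{80608}{5741} + \frac{30228 \sqrt{645}}{5741} \approx 119.68$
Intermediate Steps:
$p = 0$ ($p = 0 \cdot 5 = 0$)
$A = 6 \sqrt{645}$ ($A = \sqrt{23220} = 6 \sqrt{645} \approx 152.38$)
$f{\left(I,U \right)} = 16$ ($f{\left(I,U \right)} = \left(-4 + 0\right)^{2} = \left(-4\right)^{2} = 16$)
$\frac{\left(-1\right) \left(-48518\right) - 28366}{A + f{\left(-83,35 \right)}} = \frac{\left(-1\right) \left(-48518\right) - 28366}{6 \sqrt{645} + 16} = \frac{48518 - 28366}{16 + 6 \sqrt{645}} = \frac{20152}{16 + 6 \sqrt{645}}$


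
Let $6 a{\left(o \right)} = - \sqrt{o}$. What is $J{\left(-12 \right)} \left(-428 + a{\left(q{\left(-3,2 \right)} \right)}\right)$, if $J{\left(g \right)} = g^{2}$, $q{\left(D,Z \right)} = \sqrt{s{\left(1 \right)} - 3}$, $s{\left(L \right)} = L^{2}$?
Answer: $-61632 - 24 \sqrt[4]{-2} \approx -61652.0 - 20.182 i$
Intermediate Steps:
$q{\left(D,Z \right)} = i \sqrt{2}$ ($q{\left(D,Z \right)} = \sqrt{1^{2} - 3} = \sqrt{1 - 3} = \sqrt{-2} = i \sqrt{2}$)
$a{\left(o \right)} = - \frac{\sqrt{o}}{6}$ ($a{\left(o \right)} = \frac{\left(-1\right) \sqrt{o}}{6} = - \frac{\sqrt{o}}{6}$)
$J{\left(-12 \right)} \left(-428 + a{\left(q{\left(-3,2 \right)} \right)}\right) = \left(-12\right)^{2} \left(-428 - \frac{\sqrt{i \sqrt{2}}}{6}\right) = 144 \left(-428 - \frac{\sqrt[4]{2} \sqrt{i}}{6}\right) = -61632 - 24 \sqrt[4]{2} \sqrt{i}$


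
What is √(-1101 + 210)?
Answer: 9*I*√11 ≈ 29.85*I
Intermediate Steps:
√(-1101 + 210) = √(-891) = 9*I*√11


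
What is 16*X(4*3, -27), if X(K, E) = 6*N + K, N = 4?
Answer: 576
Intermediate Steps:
X(K, E) = 24 + K (X(K, E) = 6*4 + K = 24 + K)
16*X(4*3, -27) = 16*(24 + 4*3) = 16*(24 + 12) = 16*36 = 576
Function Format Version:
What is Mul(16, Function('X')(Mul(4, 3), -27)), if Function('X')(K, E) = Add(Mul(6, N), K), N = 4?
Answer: 576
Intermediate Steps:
Function('X')(K, E) = Add(24, K) (Function('X')(K, E) = Add(Mul(6, 4), K) = Add(24, K))
Mul(16, Function('X')(Mul(4, 3), -27)) = Mul(16, Add(24, Mul(4, 3))) = Mul(16, Add(24, 12)) = Mul(16, 36) = 576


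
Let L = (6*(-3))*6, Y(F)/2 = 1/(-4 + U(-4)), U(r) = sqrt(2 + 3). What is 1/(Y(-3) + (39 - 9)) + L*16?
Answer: -8142175/4712 + sqrt(5)/4712 ≈ -1728.0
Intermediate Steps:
U(r) = sqrt(5)
Y(F) = 2/(-4 + sqrt(5))
L = -108 (L = -18*6 = -108)
1/(Y(-3) + (39 - 9)) + L*16 = 1/((-8/11 - 2*sqrt(5)/11) + (39 - 9)) - 108*16 = 1/((-8/11 - 2*sqrt(5)/11) + 30) - 1728 = 1/(322/11 - 2*sqrt(5)/11) - 1728 = -1728 + 1/(322/11 - 2*sqrt(5)/11)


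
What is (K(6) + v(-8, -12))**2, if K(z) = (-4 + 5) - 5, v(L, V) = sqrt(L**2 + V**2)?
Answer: 224 - 32*sqrt(13) ≈ 108.62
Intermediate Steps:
K(z) = -4 (K(z) = 1 - 5 = -4)
(K(6) + v(-8, -12))**2 = (-4 + sqrt((-8)**2 + (-12)**2))**2 = (-4 + sqrt(64 + 144))**2 = (-4 + sqrt(208))**2 = (-4 + 4*sqrt(13))**2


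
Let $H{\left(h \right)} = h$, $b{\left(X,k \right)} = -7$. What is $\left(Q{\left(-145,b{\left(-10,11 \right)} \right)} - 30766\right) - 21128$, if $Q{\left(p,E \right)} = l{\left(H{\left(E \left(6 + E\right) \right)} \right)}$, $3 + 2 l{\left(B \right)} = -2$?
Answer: $- \frac{103793}{2} \approx -51897.0$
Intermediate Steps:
$l{\left(B \right)} = - \frac{5}{2}$ ($l{\left(B \right)} = - \frac{3}{2} + \frac{1}{2} \left(-2\right) = - \frac{3}{2} - 1 = - \frac{5}{2}$)
$Q{\left(p,E \right)} = - \frac{5}{2}$
$\left(Q{\left(-145,b{\left(-10,11 \right)} \right)} - 30766\right) - 21128 = \left(- \frac{5}{2} - 30766\right) - 21128 = - \frac{61537}{2} - 21128 = - \frac{103793}{2}$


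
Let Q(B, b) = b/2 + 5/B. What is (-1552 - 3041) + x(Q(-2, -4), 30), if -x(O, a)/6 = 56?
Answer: -4929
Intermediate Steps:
Q(B, b) = b/2 + 5/B (Q(B, b) = b*(1/2) + 5/B = b/2 + 5/B)
x(O, a) = -336 (x(O, a) = -6*56 = -336)
(-1552 - 3041) + x(Q(-2, -4), 30) = (-1552 - 3041) - 336 = -4593 - 336 = -4929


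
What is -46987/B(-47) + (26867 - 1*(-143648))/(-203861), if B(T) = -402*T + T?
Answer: -12792513012/3842168267 ≈ -3.3295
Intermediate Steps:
B(T) = -401*T
-46987/B(-47) + (26867 - 1*(-143648))/(-203861) = -46987/((-401*(-47))) + (26867 - 1*(-143648))/(-203861) = -46987/18847 + (26867 + 143648)*(-1/203861) = -46987*1/18847 + 170515*(-1/203861) = -46987/18847 - 170515/203861 = -12792513012/3842168267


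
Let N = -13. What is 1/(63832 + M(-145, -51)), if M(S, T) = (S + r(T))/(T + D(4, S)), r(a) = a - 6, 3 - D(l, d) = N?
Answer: 35/2234322 ≈ 1.5665e-5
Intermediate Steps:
D(l, d) = 16 (D(l, d) = 3 - 1*(-13) = 3 + 13 = 16)
r(a) = -6 + a
M(S, T) = (-6 + S + T)/(16 + T) (M(S, T) = (S + (-6 + T))/(T + 16) = (-6 + S + T)/(16 + T))
1/(63832 + M(-145, -51)) = 1/(63832 + (-6 - 145 - 51)/(16 - 51)) = 1/(63832 - 202/(-35)) = 1/(63832 - 1/35*(-202)) = 1/(63832 + 202/35) = 1/(2234322/35) = 35/2234322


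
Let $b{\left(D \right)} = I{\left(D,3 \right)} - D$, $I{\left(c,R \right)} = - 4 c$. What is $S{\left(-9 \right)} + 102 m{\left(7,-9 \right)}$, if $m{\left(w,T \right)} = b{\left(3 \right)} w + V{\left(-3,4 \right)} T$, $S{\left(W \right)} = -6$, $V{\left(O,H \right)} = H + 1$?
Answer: $-15306$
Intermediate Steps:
$V{\left(O,H \right)} = 1 + H$
$b{\left(D \right)} = - 5 D$ ($b{\left(D \right)} = - 4 D - D = - 5 D$)
$m{\left(w,T \right)} = - 15 w + 5 T$ ($m{\left(w,T \right)} = \left(-5\right) 3 w + \left(1 + 4\right) T = - 15 w + 5 T$)
$S{\left(-9 \right)} + 102 m{\left(7,-9 \right)} = -6 + 102 \left(\left(-15\right) 7 + 5 \left(-9\right)\right) = -6 + 102 \left(-105 - 45\right) = -6 + 102 \left(-150\right) = -6 - 15300 = -15306$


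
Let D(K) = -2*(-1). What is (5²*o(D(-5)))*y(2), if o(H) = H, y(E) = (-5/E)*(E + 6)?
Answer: -1000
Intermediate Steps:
D(K) = 2
y(E) = -5*(6 + E)/E (y(E) = (-5/E)*(6 + E) = -5*(6 + E)/E)
(5²*o(D(-5)))*y(2) = (5²*2)*(-5 - 30/2) = (25*2)*(-5 - 30*½) = 50*(-5 - 15) = 50*(-20) = -1000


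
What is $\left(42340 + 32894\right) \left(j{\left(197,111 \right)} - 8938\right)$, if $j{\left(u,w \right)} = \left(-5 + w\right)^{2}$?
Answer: $172887732$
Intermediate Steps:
$\left(42340 + 32894\right) \left(j{\left(197,111 \right)} - 8938\right) = \left(42340 + 32894\right) \left(\left(-5 + 111\right)^{2} - 8938\right) = 75234 \left(106^{2} - 8938\right) = 75234 \left(11236 - 8938\right) = 75234 \cdot 2298 = 172887732$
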